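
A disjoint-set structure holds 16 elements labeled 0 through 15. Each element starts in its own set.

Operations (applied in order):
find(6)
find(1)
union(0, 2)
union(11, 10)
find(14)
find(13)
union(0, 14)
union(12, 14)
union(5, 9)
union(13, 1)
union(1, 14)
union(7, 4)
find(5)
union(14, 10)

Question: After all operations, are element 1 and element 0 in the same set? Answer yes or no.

Step 1: find(6) -> no change; set of 6 is {6}
Step 2: find(1) -> no change; set of 1 is {1}
Step 3: union(0, 2) -> merged; set of 0 now {0, 2}
Step 4: union(11, 10) -> merged; set of 11 now {10, 11}
Step 5: find(14) -> no change; set of 14 is {14}
Step 6: find(13) -> no change; set of 13 is {13}
Step 7: union(0, 14) -> merged; set of 0 now {0, 2, 14}
Step 8: union(12, 14) -> merged; set of 12 now {0, 2, 12, 14}
Step 9: union(5, 9) -> merged; set of 5 now {5, 9}
Step 10: union(13, 1) -> merged; set of 13 now {1, 13}
Step 11: union(1, 14) -> merged; set of 1 now {0, 1, 2, 12, 13, 14}
Step 12: union(7, 4) -> merged; set of 7 now {4, 7}
Step 13: find(5) -> no change; set of 5 is {5, 9}
Step 14: union(14, 10) -> merged; set of 14 now {0, 1, 2, 10, 11, 12, 13, 14}
Set of 1: {0, 1, 2, 10, 11, 12, 13, 14}; 0 is a member.

Answer: yes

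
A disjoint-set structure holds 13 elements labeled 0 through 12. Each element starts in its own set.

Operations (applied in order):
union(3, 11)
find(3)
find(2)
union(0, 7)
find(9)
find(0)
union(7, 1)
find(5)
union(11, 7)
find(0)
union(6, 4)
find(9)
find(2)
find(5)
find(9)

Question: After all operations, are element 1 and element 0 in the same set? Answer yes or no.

Answer: yes

Derivation:
Step 1: union(3, 11) -> merged; set of 3 now {3, 11}
Step 2: find(3) -> no change; set of 3 is {3, 11}
Step 3: find(2) -> no change; set of 2 is {2}
Step 4: union(0, 7) -> merged; set of 0 now {0, 7}
Step 5: find(9) -> no change; set of 9 is {9}
Step 6: find(0) -> no change; set of 0 is {0, 7}
Step 7: union(7, 1) -> merged; set of 7 now {0, 1, 7}
Step 8: find(5) -> no change; set of 5 is {5}
Step 9: union(11, 7) -> merged; set of 11 now {0, 1, 3, 7, 11}
Step 10: find(0) -> no change; set of 0 is {0, 1, 3, 7, 11}
Step 11: union(6, 4) -> merged; set of 6 now {4, 6}
Step 12: find(9) -> no change; set of 9 is {9}
Step 13: find(2) -> no change; set of 2 is {2}
Step 14: find(5) -> no change; set of 5 is {5}
Step 15: find(9) -> no change; set of 9 is {9}
Set of 1: {0, 1, 3, 7, 11}; 0 is a member.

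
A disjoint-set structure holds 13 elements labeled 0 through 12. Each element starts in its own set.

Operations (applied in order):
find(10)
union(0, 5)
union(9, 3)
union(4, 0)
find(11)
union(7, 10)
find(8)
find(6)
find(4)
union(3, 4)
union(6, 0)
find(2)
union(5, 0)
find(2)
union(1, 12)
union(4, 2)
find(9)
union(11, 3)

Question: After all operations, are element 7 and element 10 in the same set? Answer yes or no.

Step 1: find(10) -> no change; set of 10 is {10}
Step 2: union(0, 5) -> merged; set of 0 now {0, 5}
Step 3: union(9, 3) -> merged; set of 9 now {3, 9}
Step 4: union(4, 0) -> merged; set of 4 now {0, 4, 5}
Step 5: find(11) -> no change; set of 11 is {11}
Step 6: union(7, 10) -> merged; set of 7 now {7, 10}
Step 7: find(8) -> no change; set of 8 is {8}
Step 8: find(6) -> no change; set of 6 is {6}
Step 9: find(4) -> no change; set of 4 is {0, 4, 5}
Step 10: union(3, 4) -> merged; set of 3 now {0, 3, 4, 5, 9}
Step 11: union(6, 0) -> merged; set of 6 now {0, 3, 4, 5, 6, 9}
Step 12: find(2) -> no change; set of 2 is {2}
Step 13: union(5, 0) -> already same set; set of 5 now {0, 3, 4, 5, 6, 9}
Step 14: find(2) -> no change; set of 2 is {2}
Step 15: union(1, 12) -> merged; set of 1 now {1, 12}
Step 16: union(4, 2) -> merged; set of 4 now {0, 2, 3, 4, 5, 6, 9}
Step 17: find(9) -> no change; set of 9 is {0, 2, 3, 4, 5, 6, 9}
Step 18: union(11, 3) -> merged; set of 11 now {0, 2, 3, 4, 5, 6, 9, 11}
Set of 7: {7, 10}; 10 is a member.

Answer: yes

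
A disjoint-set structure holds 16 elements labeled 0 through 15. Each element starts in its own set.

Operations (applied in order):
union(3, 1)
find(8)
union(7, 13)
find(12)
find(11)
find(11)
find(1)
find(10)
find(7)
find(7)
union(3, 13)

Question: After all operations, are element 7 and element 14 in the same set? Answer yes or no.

Answer: no

Derivation:
Step 1: union(3, 1) -> merged; set of 3 now {1, 3}
Step 2: find(8) -> no change; set of 8 is {8}
Step 3: union(7, 13) -> merged; set of 7 now {7, 13}
Step 4: find(12) -> no change; set of 12 is {12}
Step 5: find(11) -> no change; set of 11 is {11}
Step 6: find(11) -> no change; set of 11 is {11}
Step 7: find(1) -> no change; set of 1 is {1, 3}
Step 8: find(10) -> no change; set of 10 is {10}
Step 9: find(7) -> no change; set of 7 is {7, 13}
Step 10: find(7) -> no change; set of 7 is {7, 13}
Step 11: union(3, 13) -> merged; set of 3 now {1, 3, 7, 13}
Set of 7: {1, 3, 7, 13}; 14 is not a member.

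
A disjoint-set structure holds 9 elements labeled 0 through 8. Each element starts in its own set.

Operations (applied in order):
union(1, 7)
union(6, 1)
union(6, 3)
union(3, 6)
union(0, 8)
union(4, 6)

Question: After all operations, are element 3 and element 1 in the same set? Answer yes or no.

Step 1: union(1, 7) -> merged; set of 1 now {1, 7}
Step 2: union(6, 1) -> merged; set of 6 now {1, 6, 7}
Step 3: union(6, 3) -> merged; set of 6 now {1, 3, 6, 7}
Step 4: union(3, 6) -> already same set; set of 3 now {1, 3, 6, 7}
Step 5: union(0, 8) -> merged; set of 0 now {0, 8}
Step 6: union(4, 6) -> merged; set of 4 now {1, 3, 4, 6, 7}
Set of 3: {1, 3, 4, 6, 7}; 1 is a member.

Answer: yes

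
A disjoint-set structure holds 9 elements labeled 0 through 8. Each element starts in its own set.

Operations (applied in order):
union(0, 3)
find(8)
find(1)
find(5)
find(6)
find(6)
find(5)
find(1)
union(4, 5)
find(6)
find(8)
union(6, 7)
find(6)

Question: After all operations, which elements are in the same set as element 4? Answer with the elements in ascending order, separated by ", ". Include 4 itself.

Step 1: union(0, 3) -> merged; set of 0 now {0, 3}
Step 2: find(8) -> no change; set of 8 is {8}
Step 3: find(1) -> no change; set of 1 is {1}
Step 4: find(5) -> no change; set of 5 is {5}
Step 5: find(6) -> no change; set of 6 is {6}
Step 6: find(6) -> no change; set of 6 is {6}
Step 7: find(5) -> no change; set of 5 is {5}
Step 8: find(1) -> no change; set of 1 is {1}
Step 9: union(4, 5) -> merged; set of 4 now {4, 5}
Step 10: find(6) -> no change; set of 6 is {6}
Step 11: find(8) -> no change; set of 8 is {8}
Step 12: union(6, 7) -> merged; set of 6 now {6, 7}
Step 13: find(6) -> no change; set of 6 is {6, 7}
Component of 4: {4, 5}

Answer: 4, 5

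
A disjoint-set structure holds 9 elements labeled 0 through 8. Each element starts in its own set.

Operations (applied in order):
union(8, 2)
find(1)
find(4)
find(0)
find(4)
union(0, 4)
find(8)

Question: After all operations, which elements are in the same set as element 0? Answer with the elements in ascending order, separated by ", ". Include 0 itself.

Step 1: union(8, 2) -> merged; set of 8 now {2, 8}
Step 2: find(1) -> no change; set of 1 is {1}
Step 3: find(4) -> no change; set of 4 is {4}
Step 4: find(0) -> no change; set of 0 is {0}
Step 5: find(4) -> no change; set of 4 is {4}
Step 6: union(0, 4) -> merged; set of 0 now {0, 4}
Step 7: find(8) -> no change; set of 8 is {2, 8}
Component of 0: {0, 4}

Answer: 0, 4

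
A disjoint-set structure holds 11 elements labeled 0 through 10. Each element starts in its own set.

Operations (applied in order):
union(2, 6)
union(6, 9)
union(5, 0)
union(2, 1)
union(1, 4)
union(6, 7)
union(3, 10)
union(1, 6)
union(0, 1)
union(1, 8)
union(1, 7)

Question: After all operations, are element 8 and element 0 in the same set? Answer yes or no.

Step 1: union(2, 6) -> merged; set of 2 now {2, 6}
Step 2: union(6, 9) -> merged; set of 6 now {2, 6, 9}
Step 3: union(5, 0) -> merged; set of 5 now {0, 5}
Step 4: union(2, 1) -> merged; set of 2 now {1, 2, 6, 9}
Step 5: union(1, 4) -> merged; set of 1 now {1, 2, 4, 6, 9}
Step 6: union(6, 7) -> merged; set of 6 now {1, 2, 4, 6, 7, 9}
Step 7: union(3, 10) -> merged; set of 3 now {3, 10}
Step 8: union(1, 6) -> already same set; set of 1 now {1, 2, 4, 6, 7, 9}
Step 9: union(0, 1) -> merged; set of 0 now {0, 1, 2, 4, 5, 6, 7, 9}
Step 10: union(1, 8) -> merged; set of 1 now {0, 1, 2, 4, 5, 6, 7, 8, 9}
Step 11: union(1, 7) -> already same set; set of 1 now {0, 1, 2, 4, 5, 6, 7, 8, 9}
Set of 8: {0, 1, 2, 4, 5, 6, 7, 8, 9}; 0 is a member.

Answer: yes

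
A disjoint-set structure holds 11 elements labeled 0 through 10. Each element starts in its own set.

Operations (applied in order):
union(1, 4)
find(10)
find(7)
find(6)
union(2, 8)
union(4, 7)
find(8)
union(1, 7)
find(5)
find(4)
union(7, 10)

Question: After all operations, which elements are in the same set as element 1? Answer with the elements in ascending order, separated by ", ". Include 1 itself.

Step 1: union(1, 4) -> merged; set of 1 now {1, 4}
Step 2: find(10) -> no change; set of 10 is {10}
Step 3: find(7) -> no change; set of 7 is {7}
Step 4: find(6) -> no change; set of 6 is {6}
Step 5: union(2, 8) -> merged; set of 2 now {2, 8}
Step 6: union(4, 7) -> merged; set of 4 now {1, 4, 7}
Step 7: find(8) -> no change; set of 8 is {2, 8}
Step 8: union(1, 7) -> already same set; set of 1 now {1, 4, 7}
Step 9: find(5) -> no change; set of 5 is {5}
Step 10: find(4) -> no change; set of 4 is {1, 4, 7}
Step 11: union(7, 10) -> merged; set of 7 now {1, 4, 7, 10}
Component of 1: {1, 4, 7, 10}

Answer: 1, 4, 7, 10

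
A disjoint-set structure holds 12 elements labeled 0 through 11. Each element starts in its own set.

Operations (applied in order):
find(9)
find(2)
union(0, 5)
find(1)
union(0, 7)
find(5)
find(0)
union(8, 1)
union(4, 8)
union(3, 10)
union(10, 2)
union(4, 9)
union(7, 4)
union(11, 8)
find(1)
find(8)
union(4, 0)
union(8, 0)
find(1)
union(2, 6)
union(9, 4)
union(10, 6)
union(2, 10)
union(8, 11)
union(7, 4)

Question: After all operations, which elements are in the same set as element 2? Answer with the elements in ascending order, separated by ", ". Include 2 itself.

Step 1: find(9) -> no change; set of 9 is {9}
Step 2: find(2) -> no change; set of 2 is {2}
Step 3: union(0, 5) -> merged; set of 0 now {0, 5}
Step 4: find(1) -> no change; set of 1 is {1}
Step 5: union(0, 7) -> merged; set of 0 now {0, 5, 7}
Step 6: find(5) -> no change; set of 5 is {0, 5, 7}
Step 7: find(0) -> no change; set of 0 is {0, 5, 7}
Step 8: union(8, 1) -> merged; set of 8 now {1, 8}
Step 9: union(4, 8) -> merged; set of 4 now {1, 4, 8}
Step 10: union(3, 10) -> merged; set of 3 now {3, 10}
Step 11: union(10, 2) -> merged; set of 10 now {2, 3, 10}
Step 12: union(4, 9) -> merged; set of 4 now {1, 4, 8, 9}
Step 13: union(7, 4) -> merged; set of 7 now {0, 1, 4, 5, 7, 8, 9}
Step 14: union(11, 8) -> merged; set of 11 now {0, 1, 4, 5, 7, 8, 9, 11}
Step 15: find(1) -> no change; set of 1 is {0, 1, 4, 5, 7, 8, 9, 11}
Step 16: find(8) -> no change; set of 8 is {0, 1, 4, 5, 7, 8, 9, 11}
Step 17: union(4, 0) -> already same set; set of 4 now {0, 1, 4, 5, 7, 8, 9, 11}
Step 18: union(8, 0) -> already same set; set of 8 now {0, 1, 4, 5, 7, 8, 9, 11}
Step 19: find(1) -> no change; set of 1 is {0, 1, 4, 5, 7, 8, 9, 11}
Step 20: union(2, 6) -> merged; set of 2 now {2, 3, 6, 10}
Step 21: union(9, 4) -> already same set; set of 9 now {0, 1, 4, 5, 7, 8, 9, 11}
Step 22: union(10, 6) -> already same set; set of 10 now {2, 3, 6, 10}
Step 23: union(2, 10) -> already same set; set of 2 now {2, 3, 6, 10}
Step 24: union(8, 11) -> already same set; set of 8 now {0, 1, 4, 5, 7, 8, 9, 11}
Step 25: union(7, 4) -> already same set; set of 7 now {0, 1, 4, 5, 7, 8, 9, 11}
Component of 2: {2, 3, 6, 10}

Answer: 2, 3, 6, 10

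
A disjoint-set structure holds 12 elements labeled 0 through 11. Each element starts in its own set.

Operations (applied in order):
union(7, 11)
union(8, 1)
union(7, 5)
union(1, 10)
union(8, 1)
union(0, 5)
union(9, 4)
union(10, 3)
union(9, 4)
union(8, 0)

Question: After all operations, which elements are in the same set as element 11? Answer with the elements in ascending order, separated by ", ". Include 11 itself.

Step 1: union(7, 11) -> merged; set of 7 now {7, 11}
Step 2: union(8, 1) -> merged; set of 8 now {1, 8}
Step 3: union(7, 5) -> merged; set of 7 now {5, 7, 11}
Step 4: union(1, 10) -> merged; set of 1 now {1, 8, 10}
Step 5: union(8, 1) -> already same set; set of 8 now {1, 8, 10}
Step 6: union(0, 5) -> merged; set of 0 now {0, 5, 7, 11}
Step 7: union(9, 4) -> merged; set of 9 now {4, 9}
Step 8: union(10, 3) -> merged; set of 10 now {1, 3, 8, 10}
Step 9: union(9, 4) -> already same set; set of 9 now {4, 9}
Step 10: union(8, 0) -> merged; set of 8 now {0, 1, 3, 5, 7, 8, 10, 11}
Component of 11: {0, 1, 3, 5, 7, 8, 10, 11}

Answer: 0, 1, 3, 5, 7, 8, 10, 11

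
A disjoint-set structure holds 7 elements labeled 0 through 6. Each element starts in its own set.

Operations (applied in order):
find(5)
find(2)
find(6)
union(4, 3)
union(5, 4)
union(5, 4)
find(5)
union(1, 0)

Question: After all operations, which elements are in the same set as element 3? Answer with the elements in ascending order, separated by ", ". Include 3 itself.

Step 1: find(5) -> no change; set of 5 is {5}
Step 2: find(2) -> no change; set of 2 is {2}
Step 3: find(6) -> no change; set of 6 is {6}
Step 4: union(4, 3) -> merged; set of 4 now {3, 4}
Step 5: union(5, 4) -> merged; set of 5 now {3, 4, 5}
Step 6: union(5, 4) -> already same set; set of 5 now {3, 4, 5}
Step 7: find(5) -> no change; set of 5 is {3, 4, 5}
Step 8: union(1, 0) -> merged; set of 1 now {0, 1}
Component of 3: {3, 4, 5}

Answer: 3, 4, 5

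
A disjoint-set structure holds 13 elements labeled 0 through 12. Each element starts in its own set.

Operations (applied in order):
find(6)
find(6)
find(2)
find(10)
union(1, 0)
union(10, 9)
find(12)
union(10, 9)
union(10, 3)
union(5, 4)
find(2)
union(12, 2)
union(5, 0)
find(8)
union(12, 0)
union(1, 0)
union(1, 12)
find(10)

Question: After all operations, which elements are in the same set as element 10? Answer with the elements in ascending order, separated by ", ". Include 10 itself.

Step 1: find(6) -> no change; set of 6 is {6}
Step 2: find(6) -> no change; set of 6 is {6}
Step 3: find(2) -> no change; set of 2 is {2}
Step 4: find(10) -> no change; set of 10 is {10}
Step 5: union(1, 0) -> merged; set of 1 now {0, 1}
Step 6: union(10, 9) -> merged; set of 10 now {9, 10}
Step 7: find(12) -> no change; set of 12 is {12}
Step 8: union(10, 9) -> already same set; set of 10 now {9, 10}
Step 9: union(10, 3) -> merged; set of 10 now {3, 9, 10}
Step 10: union(5, 4) -> merged; set of 5 now {4, 5}
Step 11: find(2) -> no change; set of 2 is {2}
Step 12: union(12, 2) -> merged; set of 12 now {2, 12}
Step 13: union(5, 0) -> merged; set of 5 now {0, 1, 4, 5}
Step 14: find(8) -> no change; set of 8 is {8}
Step 15: union(12, 0) -> merged; set of 12 now {0, 1, 2, 4, 5, 12}
Step 16: union(1, 0) -> already same set; set of 1 now {0, 1, 2, 4, 5, 12}
Step 17: union(1, 12) -> already same set; set of 1 now {0, 1, 2, 4, 5, 12}
Step 18: find(10) -> no change; set of 10 is {3, 9, 10}
Component of 10: {3, 9, 10}

Answer: 3, 9, 10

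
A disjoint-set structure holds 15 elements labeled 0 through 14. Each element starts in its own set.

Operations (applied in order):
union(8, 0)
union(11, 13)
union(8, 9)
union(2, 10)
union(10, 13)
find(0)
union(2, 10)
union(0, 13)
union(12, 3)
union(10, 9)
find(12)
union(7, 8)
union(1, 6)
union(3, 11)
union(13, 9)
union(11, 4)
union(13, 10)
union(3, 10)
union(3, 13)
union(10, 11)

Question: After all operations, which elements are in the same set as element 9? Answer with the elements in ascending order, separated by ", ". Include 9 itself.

Step 1: union(8, 0) -> merged; set of 8 now {0, 8}
Step 2: union(11, 13) -> merged; set of 11 now {11, 13}
Step 3: union(8, 9) -> merged; set of 8 now {0, 8, 9}
Step 4: union(2, 10) -> merged; set of 2 now {2, 10}
Step 5: union(10, 13) -> merged; set of 10 now {2, 10, 11, 13}
Step 6: find(0) -> no change; set of 0 is {0, 8, 9}
Step 7: union(2, 10) -> already same set; set of 2 now {2, 10, 11, 13}
Step 8: union(0, 13) -> merged; set of 0 now {0, 2, 8, 9, 10, 11, 13}
Step 9: union(12, 3) -> merged; set of 12 now {3, 12}
Step 10: union(10, 9) -> already same set; set of 10 now {0, 2, 8, 9, 10, 11, 13}
Step 11: find(12) -> no change; set of 12 is {3, 12}
Step 12: union(7, 8) -> merged; set of 7 now {0, 2, 7, 8, 9, 10, 11, 13}
Step 13: union(1, 6) -> merged; set of 1 now {1, 6}
Step 14: union(3, 11) -> merged; set of 3 now {0, 2, 3, 7, 8, 9, 10, 11, 12, 13}
Step 15: union(13, 9) -> already same set; set of 13 now {0, 2, 3, 7, 8, 9, 10, 11, 12, 13}
Step 16: union(11, 4) -> merged; set of 11 now {0, 2, 3, 4, 7, 8, 9, 10, 11, 12, 13}
Step 17: union(13, 10) -> already same set; set of 13 now {0, 2, 3, 4, 7, 8, 9, 10, 11, 12, 13}
Step 18: union(3, 10) -> already same set; set of 3 now {0, 2, 3, 4, 7, 8, 9, 10, 11, 12, 13}
Step 19: union(3, 13) -> already same set; set of 3 now {0, 2, 3, 4, 7, 8, 9, 10, 11, 12, 13}
Step 20: union(10, 11) -> already same set; set of 10 now {0, 2, 3, 4, 7, 8, 9, 10, 11, 12, 13}
Component of 9: {0, 2, 3, 4, 7, 8, 9, 10, 11, 12, 13}

Answer: 0, 2, 3, 4, 7, 8, 9, 10, 11, 12, 13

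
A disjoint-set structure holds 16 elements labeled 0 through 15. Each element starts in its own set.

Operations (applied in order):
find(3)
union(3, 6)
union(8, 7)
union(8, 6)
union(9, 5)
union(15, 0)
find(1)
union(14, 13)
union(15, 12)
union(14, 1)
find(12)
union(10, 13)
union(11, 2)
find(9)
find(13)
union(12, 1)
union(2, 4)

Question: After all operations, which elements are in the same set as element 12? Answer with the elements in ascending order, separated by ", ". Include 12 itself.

Answer: 0, 1, 10, 12, 13, 14, 15

Derivation:
Step 1: find(3) -> no change; set of 3 is {3}
Step 2: union(3, 6) -> merged; set of 3 now {3, 6}
Step 3: union(8, 7) -> merged; set of 8 now {7, 8}
Step 4: union(8, 6) -> merged; set of 8 now {3, 6, 7, 8}
Step 5: union(9, 5) -> merged; set of 9 now {5, 9}
Step 6: union(15, 0) -> merged; set of 15 now {0, 15}
Step 7: find(1) -> no change; set of 1 is {1}
Step 8: union(14, 13) -> merged; set of 14 now {13, 14}
Step 9: union(15, 12) -> merged; set of 15 now {0, 12, 15}
Step 10: union(14, 1) -> merged; set of 14 now {1, 13, 14}
Step 11: find(12) -> no change; set of 12 is {0, 12, 15}
Step 12: union(10, 13) -> merged; set of 10 now {1, 10, 13, 14}
Step 13: union(11, 2) -> merged; set of 11 now {2, 11}
Step 14: find(9) -> no change; set of 9 is {5, 9}
Step 15: find(13) -> no change; set of 13 is {1, 10, 13, 14}
Step 16: union(12, 1) -> merged; set of 12 now {0, 1, 10, 12, 13, 14, 15}
Step 17: union(2, 4) -> merged; set of 2 now {2, 4, 11}
Component of 12: {0, 1, 10, 12, 13, 14, 15}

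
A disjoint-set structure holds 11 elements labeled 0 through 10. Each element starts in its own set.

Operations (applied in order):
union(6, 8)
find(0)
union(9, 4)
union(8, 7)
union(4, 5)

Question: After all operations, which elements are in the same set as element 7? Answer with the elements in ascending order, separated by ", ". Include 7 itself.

Step 1: union(6, 8) -> merged; set of 6 now {6, 8}
Step 2: find(0) -> no change; set of 0 is {0}
Step 3: union(9, 4) -> merged; set of 9 now {4, 9}
Step 4: union(8, 7) -> merged; set of 8 now {6, 7, 8}
Step 5: union(4, 5) -> merged; set of 4 now {4, 5, 9}
Component of 7: {6, 7, 8}

Answer: 6, 7, 8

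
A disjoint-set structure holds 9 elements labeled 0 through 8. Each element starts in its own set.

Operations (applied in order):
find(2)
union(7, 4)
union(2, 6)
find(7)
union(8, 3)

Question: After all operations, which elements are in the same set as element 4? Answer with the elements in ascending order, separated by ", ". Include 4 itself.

Answer: 4, 7

Derivation:
Step 1: find(2) -> no change; set of 2 is {2}
Step 2: union(7, 4) -> merged; set of 7 now {4, 7}
Step 3: union(2, 6) -> merged; set of 2 now {2, 6}
Step 4: find(7) -> no change; set of 7 is {4, 7}
Step 5: union(8, 3) -> merged; set of 8 now {3, 8}
Component of 4: {4, 7}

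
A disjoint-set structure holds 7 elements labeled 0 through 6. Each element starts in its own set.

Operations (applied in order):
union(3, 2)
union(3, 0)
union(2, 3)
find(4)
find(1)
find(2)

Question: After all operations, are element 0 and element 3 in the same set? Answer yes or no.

Step 1: union(3, 2) -> merged; set of 3 now {2, 3}
Step 2: union(3, 0) -> merged; set of 3 now {0, 2, 3}
Step 3: union(2, 3) -> already same set; set of 2 now {0, 2, 3}
Step 4: find(4) -> no change; set of 4 is {4}
Step 5: find(1) -> no change; set of 1 is {1}
Step 6: find(2) -> no change; set of 2 is {0, 2, 3}
Set of 0: {0, 2, 3}; 3 is a member.

Answer: yes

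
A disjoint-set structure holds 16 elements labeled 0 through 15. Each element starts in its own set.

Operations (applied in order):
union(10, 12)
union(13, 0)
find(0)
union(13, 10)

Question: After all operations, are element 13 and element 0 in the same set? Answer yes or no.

Answer: yes

Derivation:
Step 1: union(10, 12) -> merged; set of 10 now {10, 12}
Step 2: union(13, 0) -> merged; set of 13 now {0, 13}
Step 3: find(0) -> no change; set of 0 is {0, 13}
Step 4: union(13, 10) -> merged; set of 13 now {0, 10, 12, 13}
Set of 13: {0, 10, 12, 13}; 0 is a member.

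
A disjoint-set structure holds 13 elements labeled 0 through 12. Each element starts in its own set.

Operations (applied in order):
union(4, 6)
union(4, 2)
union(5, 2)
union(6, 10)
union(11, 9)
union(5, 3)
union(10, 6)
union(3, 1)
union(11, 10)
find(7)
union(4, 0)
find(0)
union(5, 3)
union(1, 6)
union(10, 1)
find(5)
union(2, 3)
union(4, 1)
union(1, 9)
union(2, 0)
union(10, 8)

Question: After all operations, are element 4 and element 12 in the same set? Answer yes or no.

Answer: no

Derivation:
Step 1: union(4, 6) -> merged; set of 4 now {4, 6}
Step 2: union(4, 2) -> merged; set of 4 now {2, 4, 6}
Step 3: union(5, 2) -> merged; set of 5 now {2, 4, 5, 6}
Step 4: union(6, 10) -> merged; set of 6 now {2, 4, 5, 6, 10}
Step 5: union(11, 9) -> merged; set of 11 now {9, 11}
Step 6: union(5, 3) -> merged; set of 5 now {2, 3, 4, 5, 6, 10}
Step 7: union(10, 6) -> already same set; set of 10 now {2, 3, 4, 5, 6, 10}
Step 8: union(3, 1) -> merged; set of 3 now {1, 2, 3, 4, 5, 6, 10}
Step 9: union(11, 10) -> merged; set of 11 now {1, 2, 3, 4, 5, 6, 9, 10, 11}
Step 10: find(7) -> no change; set of 7 is {7}
Step 11: union(4, 0) -> merged; set of 4 now {0, 1, 2, 3, 4, 5, 6, 9, 10, 11}
Step 12: find(0) -> no change; set of 0 is {0, 1, 2, 3, 4, 5, 6, 9, 10, 11}
Step 13: union(5, 3) -> already same set; set of 5 now {0, 1, 2, 3, 4, 5, 6, 9, 10, 11}
Step 14: union(1, 6) -> already same set; set of 1 now {0, 1, 2, 3, 4, 5, 6, 9, 10, 11}
Step 15: union(10, 1) -> already same set; set of 10 now {0, 1, 2, 3, 4, 5, 6, 9, 10, 11}
Step 16: find(5) -> no change; set of 5 is {0, 1, 2, 3, 4, 5, 6, 9, 10, 11}
Step 17: union(2, 3) -> already same set; set of 2 now {0, 1, 2, 3, 4, 5, 6, 9, 10, 11}
Step 18: union(4, 1) -> already same set; set of 4 now {0, 1, 2, 3, 4, 5, 6, 9, 10, 11}
Step 19: union(1, 9) -> already same set; set of 1 now {0, 1, 2, 3, 4, 5, 6, 9, 10, 11}
Step 20: union(2, 0) -> already same set; set of 2 now {0, 1, 2, 3, 4, 5, 6, 9, 10, 11}
Step 21: union(10, 8) -> merged; set of 10 now {0, 1, 2, 3, 4, 5, 6, 8, 9, 10, 11}
Set of 4: {0, 1, 2, 3, 4, 5, 6, 8, 9, 10, 11}; 12 is not a member.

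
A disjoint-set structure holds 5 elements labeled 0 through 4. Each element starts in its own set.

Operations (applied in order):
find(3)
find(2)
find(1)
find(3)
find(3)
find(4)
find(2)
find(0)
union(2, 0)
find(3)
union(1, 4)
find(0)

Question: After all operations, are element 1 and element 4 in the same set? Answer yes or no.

Step 1: find(3) -> no change; set of 3 is {3}
Step 2: find(2) -> no change; set of 2 is {2}
Step 3: find(1) -> no change; set of 1 is {1}
Step 4: find(3) -> no change; set of 3 is {3}
Step 5: find(3) -> no change; set of 3 is {3}
Step 6: find(4) -> no change; set of 4 is {4}
Step 7: find(2) -> no change; set of 2 is {2}
Step 8: find(0) -> no change; set of 0 is {0}
Step 9: union(2, 0) -> merged; set of 2 now {0, 2}
Step 10: find(3) -> no change; set of 3 is {3}
Step 11: union(1, 4) -> merged; set of 1 now {1, 4}
Step 12: find(0) -> no change; set of 0 is {0, 2}
Set of 1: {1, 4}; 4 is a member.

Answer: yes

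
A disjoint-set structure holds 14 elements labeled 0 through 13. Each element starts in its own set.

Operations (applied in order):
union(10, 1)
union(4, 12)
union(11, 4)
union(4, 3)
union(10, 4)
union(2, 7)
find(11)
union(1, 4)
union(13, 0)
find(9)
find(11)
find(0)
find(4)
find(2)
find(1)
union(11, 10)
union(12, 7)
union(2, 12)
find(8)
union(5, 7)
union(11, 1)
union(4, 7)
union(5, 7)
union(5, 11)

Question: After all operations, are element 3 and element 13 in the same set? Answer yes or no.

Answer: no

Derivation:
Step 1: union(10, 1) -> merged; set of 10 now {1, 10}
Step 2: union(4, 12) -> merged; set of 4 now {4, 12}
Step 3: union(11, 4) -> merged; set of 11 now {4, 11, 12}
Step 4: union(4, 3) -> merged; set of 4 now {3, 4, 11, 12}
Step 5: union(10, 4) -> merged; set of 10 now {1, 3, 4, 10, 11, 12}
Step 6: union(2, 7) -> merged; set of 2 now {2, 7}
Step 7: find(11) -> no change; set of 11 is {1, 3, 4, 10, 11, 12}
Step 8: union(1, 4) -> already same set; set of 1 now {1, 3, 4, 10, 11, 12}
Step 9: union(13, 0) -> merged; set of 13 now {0, 13}
Step 10: find(9) -> no change; set of 9 is {9}
Step 11: find(11) -> no change; set of 11 is {1, 3, 4, 10, 11, 12}
Step 12: find(0) -> no change; set of 0 is {0, 13}
Step 13: find(4) -> no change; set of 4 is {1, 3, 4, 10, 11, 12}
Step 14: find(2) -> no change; set of 2 is {2, 7}
Step 15: find(1) -> no change; set of 1 is {1, 3, 4, 10, 11, 12}
Step 16: union(11, 10) -> already same set; set of 11 now {1, 3, 4, 10, 11, 12}
Step 17: union(12, 7) -> merged; set of 12 now {1, 2, 3, 4, 7, 10, 11, 12}
Step 18: union(2, 12) -> already same set; set of 2 now {1, 2, 3, 4, 7, 10, 11, 12}
Step 19: find(8) -> no change; set of 8 is {8}
Step 20: union(5, 7) -> merged; set of 5 now {1, 2, 3, 4, 5, 7, 10, 11, 12}
Step 21: union(11, 1) -> already same set; set of 11 now {1, 2, 3, 4, 5, 7, 10, 11, 12}
Step 22: union(4, 7) -> already same set; set of 4 now {1, 2, 3, 4, 5, 7, 10, 11, 12}
Step 23: union(5, 7) -> already same set; set of 5 now {1, 2, 3, 4, 5, 7, 10, 11, 12}
Step 24: union(5, 11) -> already same set; set of 5 now {1, 2, 3, 4, 5, 7, 10, 11, 12}
Set of 3: {1, 2, 3, 4, 5, 7, 10, 11, 12}; 13 is not a member.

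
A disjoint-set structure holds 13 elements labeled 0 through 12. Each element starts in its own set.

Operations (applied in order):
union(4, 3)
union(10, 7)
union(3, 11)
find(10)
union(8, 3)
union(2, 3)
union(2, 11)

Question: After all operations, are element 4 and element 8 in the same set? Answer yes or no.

Step 1: union(4, 3) -> merged; set of 4 now {3, 4}
Step 2: union(10, 7) -> merged; set of 10 now {7, 10}
Step 3: union(3, 11) -> merged; set of 3 now {3, 4, 11}
Step 4: find(10) -> no change; set of 10 is {7, 10}
Step 5: union(8, 3) -> merged; set of 8 now {3, 4, 8, 11}
Step 6: union(2, 3) -> merged; set of 2 now {2, 3, 4, 8, 11}
Step 7: union(2, 11) -> already same set; set of 2 now {2, 3, 4, 8, 11}
Set of 4: {2, 3, 4, 8, 11}; 8 is a member.

Answer: yes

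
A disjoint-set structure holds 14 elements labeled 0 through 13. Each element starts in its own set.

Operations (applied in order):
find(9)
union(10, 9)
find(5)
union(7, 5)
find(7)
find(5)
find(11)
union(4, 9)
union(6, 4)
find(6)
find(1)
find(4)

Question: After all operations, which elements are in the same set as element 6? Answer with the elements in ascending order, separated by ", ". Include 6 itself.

Answer: 4, 6, 9, 10

Derivation:
Step 1: find(9) -> no change; set of 9 is {9}
Step 2: union(10, 9) -> merged; set of 10 now {9, 10}
Step 3: find(5) -> no change; set of 5 is {5}
Step 4: union(7, 5) -> merged; set of 7 now {5, 7}
Step 5: find(7) -> no change; set of 7 is {5, 7}
Step 6: find(5) -> no change; set of 5 is {5, 7}
Step 7: find(11) -> no change; set of 11 is {11}
Step 8: union(4, 9) -> merged; set of 4 now {4, 9, 10}
Step 9: union(6, 4) -> merged; set of 6 now {4, 6, 9, 10}
Step 10: find(6) -> no change; set of 6 is {4, 6, 9, 10}
Step 11: find(1) -> no change; set of 1 is {1}
Step 12: find(4) -> no change; set of 4 is {4, 6, 9, 10}
Component of 6: {4, 6, 9, 10}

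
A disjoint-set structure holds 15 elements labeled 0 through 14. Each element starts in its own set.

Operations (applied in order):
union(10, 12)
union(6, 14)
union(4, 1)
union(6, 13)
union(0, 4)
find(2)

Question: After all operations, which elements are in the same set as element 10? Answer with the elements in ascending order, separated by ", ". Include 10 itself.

Step 1: union(10, 12) -> merged; set of 10 now {10, 12}
Step 2: union(6, 14) -> merged; set of 6 now {6, 14}
Step 3: union(4, 1) -> merged; set of 4 now {1, 4}
Step 4: union(6, 13) -> merged; set of 6 now {6, 13, 14}
Step 5: union(0, 4) -> merged; set of 0 now {0, 1, 4}
Step 6: find(2) -> no change; set of 2 is {2}
Component of 10: {10, 12}

Answer: 10, 12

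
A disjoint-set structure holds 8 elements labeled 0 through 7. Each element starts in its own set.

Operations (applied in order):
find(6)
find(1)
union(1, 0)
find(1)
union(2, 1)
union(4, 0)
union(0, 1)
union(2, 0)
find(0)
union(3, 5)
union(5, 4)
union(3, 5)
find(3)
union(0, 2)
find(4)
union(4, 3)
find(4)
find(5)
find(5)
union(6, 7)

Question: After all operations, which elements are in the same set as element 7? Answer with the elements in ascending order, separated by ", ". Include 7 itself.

Answer: 6, 7

Derivation:
Step 1: find(6) -> no change; set of 6 is {6}
Step 2: find(1) -> no change; set of 1 is {1}
Step 3: union(1, 0) -> merged; set of 1 now {0, 1}
Step 4: find(1) -> no change; set of 1 is {0, 1}
Step 5: union(2, 1) -> merged; set of 2 now {0, 1, 2}
Step 6: union(4, 0) -> merged; set of 4 now {0, 1, 2, 4}
Step 7: union(0, 1) -> already same set; set of 0 now {0, 1, 2, 4}
Step 8: union(2, 0) -> already same set; set of 2 now {0, 1, 2, 4}
Step 9: find(0) -> no change; set of 0 is {0, 1, 2, 4}
Step 10: union(3, 5) -> merged; set of 3 now {3, 5}
Step 11: union(5, 4) -> merged; set of 5 now {0, 1, 2, 3, 4, 5}
Step 12: union(3, 5) -> already same set; set of 3 now {0, 1, 2, 3, 4, 5}
Step 13: find(3) -> no change; set of 3 is {0, 1, 2, 3, 4, 5}
Step 14: union(0, 2) -> already same set; set of 0 now {0, 1, 2, 3, 4, 5}
Step 15: find(4) -> no change; set of 4 is {0, 1, 2, 3, 4, 5}
Step 16: union(4, 3) -> already same set; set of 4 now {0, 1, 2, 3, 4, 5}
Step 17: find(4) -> no change; set of 4 is {0, 1, 2, 3, 4, 5}
Step 18: find(5) -> no change; set of 5 is {0, 1, 2, 3, 4, 5}
Step 19: find(5) -> no change; set of 5 is {0, 1, 2, 3, 4, 5}
Step 20: union(6, 7) -> merged; set of 6 now {6, 7}
Component of 7: {6, 7}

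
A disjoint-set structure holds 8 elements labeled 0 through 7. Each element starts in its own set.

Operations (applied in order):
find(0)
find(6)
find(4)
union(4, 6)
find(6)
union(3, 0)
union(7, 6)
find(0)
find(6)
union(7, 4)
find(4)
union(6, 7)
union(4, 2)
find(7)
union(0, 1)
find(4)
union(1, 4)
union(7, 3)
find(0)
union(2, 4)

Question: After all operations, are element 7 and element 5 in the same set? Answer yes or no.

Step 1: find(0) -> no change; set of 0 is {0}
Step 2: find(6) -> no change; set of 6 is {6}
Step 3: find(4) -> no change; set of 4 is {4}
Step 4: union(4, 6) -> merged; set of 4 now {4, 6}
Step 5: find(6) -> no change; set of 6 is {4, 6}
Step 6: union(3, 0) -> merged; set of 3 now {0, 3}
Step 7: union(7, 6) -> merged; set of 7 now {4, 6, 7}
Step 8: find(0) -> no change; set of 0 is {0, 3}
Step 9: find(6) -> no change; set of 6 is {4, 6, 7}
Step 10: union(7, 4) -> already same set; set of 7 now {4, 6, 7}
Step 11: find(4) -> no change; set of 4 is {4, 6, 7}
Step 12: union(6, 7) -> already same set; set of 6 now {4, 6, 7}
Step 13: union(4, 2) -> merged; set of 4 now {2, 4, 6, 7}
Step 14: find(7) -> no change; set of 7 is {2, 4, 6, 7}
Step 15: union(0, 1) -> merged; set of 0 now {0, 1, 3}
Step 16: find(4) -> no change; set of 4 is {2, 4, 6, 7}
Step 17: union(1, 4) -> merged; set of 1 now {0, 1, 2, 3, 4, 6, 7}
Step 18: union(7, 3) -> already same set; set of 7 now {0, 1, 2, 3, 4, 6, 7}
Step 19: find(0) -> no change; set of 0 is {0, 1, 2, 3, 4, 6, 7}
Step 20: union(2, 4) -> already same set; set of 2 now {0, 1, 2, 3, 4, 6, 7}
Set of 7: {0, 1, 2, 3, 4, 6, 7}; 5 is not a member.

Answer: no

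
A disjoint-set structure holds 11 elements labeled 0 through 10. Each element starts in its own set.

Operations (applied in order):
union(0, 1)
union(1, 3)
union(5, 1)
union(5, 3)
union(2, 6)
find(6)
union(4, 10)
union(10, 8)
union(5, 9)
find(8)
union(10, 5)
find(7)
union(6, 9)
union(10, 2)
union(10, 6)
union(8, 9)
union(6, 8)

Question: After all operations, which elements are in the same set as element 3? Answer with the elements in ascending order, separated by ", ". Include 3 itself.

Answer: 0, 1, 2, 3, 4, 5, 6, 8, 9, 10

Derivation:
Step 1: union(0, 1) -> merged; set of 0 now {0, 1}
Step 2: union(1, 3) -> merged; set of 1 now {0, 1, 3}
Step 3: union(5, 1) -> merged; set of 5 now {0, 1, 3, 5}
Step 4: union(5, 3) -> already same set; set of 5 now {0, 1, 3, 5}
Step 5: union(2, 6) -> merged; set of 2 now {2, 6}
Step 6: find(6) -> no change; set of 6 is {2, 6}
Step 7: union(4, 10) -> merged; set of 4 now {4, 10}
Step 8: union(10, 8) -> merged; set of 10 now {4, 8, 10}
Step 9: union(5, 9) -> merged; set of 5 now {0, 1, 3, 5, 9}
Step 10: find(8) -> no change; set of 8 is {4, 8, 10}
Step 11: union(10, 5) -> merged; set of 10 now {0, 1, 3, 4, 5, 8, 9, 10}
Step 12: find(7) -> no change; set of 7 is {7}
Step 13: union(6, 9) -> merged; set of 6 now {0, 1, 2, 3, 4, 5, 6, 8, 9, 10}
Step 14: union(10, 2) -> already same set; set of 10 now {0, 1, 2, 3, 4, 5, 6, 8, 9, 10}
Step 15: union(10, 6) -> already same set; set of 10 now {0, 1, 2, 3, 4, 5, 6, 8, 9, 10}
Step 16: union(8, 9) -> already same set; set of 8 now {0, 1, 2, 3, 4, 5, 6, 8, 9, 10}
Step 17: union(6, 8) -> already same set; set of 6 now {0, 1, 2, 3, 4, 5, 6, 8, 9, 10}
Component of 3: {0, 1, 2, 3, 4, 5, 6, 8, 9, 10}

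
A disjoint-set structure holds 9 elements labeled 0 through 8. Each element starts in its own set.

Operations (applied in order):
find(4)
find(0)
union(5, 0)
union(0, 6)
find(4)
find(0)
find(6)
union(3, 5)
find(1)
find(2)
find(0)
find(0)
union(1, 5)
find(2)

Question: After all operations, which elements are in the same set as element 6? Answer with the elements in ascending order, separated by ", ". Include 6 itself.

Answer: 0, 1, 3, 5, 6

Derivation:
Step 1: find(4) -> no change; set of 4 is {4}
Step 2: find(0) -> no change; set of 0 is {0}
Step 3: union(5, 0) -> merged; set of 5 now {0, 5}
Step 4: union(0, 6) -> merged; set of 0 now {0, 5, 6}
Step 5: find(4) -> no change; set of 4 is {4}
Step 6: find(0) -> no change; set of 0 is {0, 5, 6}
Step 7: find(6) -> no change; set of 6 is {0, 5, 6}
Step 8: union(3, 5) -> merged; set of 3 now {0, 3, 5, 6}
Step 9: find(1) -> no change; set of 1 is {1}
Step 10: find(2) -> no change; set of 2 is {2}
Step 11: find(0) -> no change; set of 0 is {0, 3, 5, 6}
Step 12: find(0) -> no change; set of 0 is {0, 3, 5, 6}
Step 13: union(1, 5) -> merged; set of 1 now {0, 1, 3, 5, 6}
Step 14: find(2) -> no change; set of 2 is {2}
Component of 6: {0, 1, 3, 5, 6}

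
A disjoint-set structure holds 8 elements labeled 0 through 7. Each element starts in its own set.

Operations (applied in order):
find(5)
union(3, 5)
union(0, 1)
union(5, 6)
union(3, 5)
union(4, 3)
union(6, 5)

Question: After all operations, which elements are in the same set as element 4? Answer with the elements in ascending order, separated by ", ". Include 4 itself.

Answer: 3, 4, 5, 6

Derivation:
Step 1: find(5) -> no change; set of 5 is {5}
Step 2: union(3, 5) -> merged; set of 3 now {3, 5}
Step 3: union(0, 1) -> merged; set of 0 now {0, 1}
Step 4: union(5, 6) -> merged; set of 5 now {3, 5, 6}
Step 5: union(3, 5) -> already same set; set of 3 now {3, 5, 6}
Step 6: union(4, 3) -> merged; set of 4 now {3, 4, 5, 6}
Step 7: union(6, 5) -> already same set; set of 6 now {3, 4, 5, 6}
Component of 4: {3, 4, 5, 6}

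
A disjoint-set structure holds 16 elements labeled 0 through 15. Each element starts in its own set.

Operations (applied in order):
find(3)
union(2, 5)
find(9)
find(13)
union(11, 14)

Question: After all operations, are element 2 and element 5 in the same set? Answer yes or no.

Step 1: find(3) -> no change; set of 3 is {3}
Step 2: union(2, 5) -> merged; set of 2 now {2, 5}
Step 3: find(9) -> no change; set of 9 is {9}
Step 4: find(13) -> no change; set of 13 is {13}
Step 5: union(11, 14) -> merged; set of 11 now {11, 14}
Set of 2: {2, 5}; 5 is a member.

Answer: yes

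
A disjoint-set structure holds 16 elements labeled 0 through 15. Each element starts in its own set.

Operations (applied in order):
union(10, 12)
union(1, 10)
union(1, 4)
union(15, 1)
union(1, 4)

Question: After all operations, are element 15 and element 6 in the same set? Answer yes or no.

Step 1: union(10, 12) -> merged; set of 10 now {10, 12}
Step 2: union(1, 10) -> merged; set of 1 now {1, 10, 12}
Step 3: union(1, 4) -> merged; set of 1 now {1, 4, 10, 12}
Step 4: union(15, 1) -> merged; set of 15 now {1, 4, 10, 12, 15}
Step 5: union(1, 4) -> already same set; set of 1 now {1, 4, 10, 12, 15}
Set of 15: {1, 4, 10, 12, 15}; 6 is not a member.

Answer: no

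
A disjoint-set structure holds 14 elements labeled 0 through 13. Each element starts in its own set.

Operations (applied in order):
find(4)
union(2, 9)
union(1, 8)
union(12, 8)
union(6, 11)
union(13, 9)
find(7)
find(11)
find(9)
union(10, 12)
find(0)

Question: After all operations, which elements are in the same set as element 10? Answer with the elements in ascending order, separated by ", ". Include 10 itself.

Answer: 1, 8, 10, 12

Derivation:
Step 1: find(4) -> no change; set of 4 is {4}
Step 2: union(2, 9) -> merged; set of 2 now {2, 9}
Step 3: union(1, 8) -> merged; set of 1 now {1, 8}
Step 4: union(12, 8) -> merged; set of 12 now {1, 8, 12}
Step 5: union(6, 11) -> merged; set of 6 now {6, 11}
Step 6: union(13, 9) -> merged; set of 13 now {2, 9, 13}
Step 7: find(7) -> no change; set of 7 is {7}
Step 8: find(11) -> no change; set of 11 is {6, 11}
Step 9: find(9) -> no change; set of 9 is {2, 9, 13}
Step 10: union(10, 12) -> merged; set of 10 now {1, 8, 10, 12}
Step 11: find(0) -> no change; set of 0 is {0}
Component of 10: {1, 8, 10, 12}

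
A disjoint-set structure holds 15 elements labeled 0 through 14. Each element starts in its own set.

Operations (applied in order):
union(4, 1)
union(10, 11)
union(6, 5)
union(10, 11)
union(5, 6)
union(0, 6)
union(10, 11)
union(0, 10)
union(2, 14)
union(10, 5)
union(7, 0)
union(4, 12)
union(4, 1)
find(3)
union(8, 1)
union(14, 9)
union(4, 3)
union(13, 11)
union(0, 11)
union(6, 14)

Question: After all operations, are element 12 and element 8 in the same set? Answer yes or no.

Step 1: union(4, 1) -> merged; set of 4 now {1, 4}
Step 2: union(10, 11) -> merged; set of 10 now {10, 11}
Step 3: union(6, 5) -> merged; set of 6 now {5, 6}
Step 4: union(10, 11) -> already same set; set of 10 now {10, 11}
Step 5: union(5, 6) -> already same set; set of 5 now {5, 6}
Step 6: union(0, 6) -> merged; set of 0 now {0, 5, 6}
Step 7: union(10, 11) -> already same set; set of 10 now {10, 11}
Step 8: union(0, 10) -> merged; set of 0 now {0, 5, 6, 10, 11}
Step 9: union(2, 14) -> merged; set of 2 now {2, 14}
Step 10: union(10, 5) -> already same set; set of 10 now {0, 5, 6, 10, 11}
Step 11: union(7, 0) -> merged; set of 7 now {0, 5, 6, 7, 10, 11}
Step 12: union(4, 12) -> merged; set of 4 now {1, 4, 12}
Step 13: union(4, 1) -> already same set; set of 4 now {1, 4, 12}
Step 14: find(3) -> no change; set of 3 is {3}
Step 15: union(8, 1) -> merged; set of 8 now {1, 4, 8, 12}
Step 16: union(14, 9) -> merged; set of 14 now {2, 9, 14}
Step 17: union(4, 3) -> merged; set of 4 now {1, 3, 4, 8, 12}
Step 18: union(13, 11) -> merged; set of 13 now {0, 5, 6, 7, 10, 11, 13}
Step 19: union(0, 11) -> already same set; set of 0 now {0, 5, 6, 7, 10, 11, 13}
Step 20: union(6, 14) -> merged; set of 6 now {0, 2, 5, 6, 7, 9, 10, 11, 13, 14}
Set of 12: {1, 3, 4, 8, 12}; 8 is a member.

Answer: yes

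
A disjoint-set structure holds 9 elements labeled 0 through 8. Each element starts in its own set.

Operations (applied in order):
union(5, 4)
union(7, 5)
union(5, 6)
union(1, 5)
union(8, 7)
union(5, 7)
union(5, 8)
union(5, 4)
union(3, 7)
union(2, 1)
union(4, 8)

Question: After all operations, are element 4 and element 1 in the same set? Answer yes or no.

Answer: yes

Derivation:
Step 1: union(5, 4) -> merged; set of 5 now {4, 5}
Step 2: union(7, 5) -> merged; set of 7 now {4, 5, 7}
Step 3: union(5, 6) -> merged; set of 5 now {4, 5, 6, 7}
Step 4: union(1, 5) -> merged; set of 1 now {1, 4, 5, 6, 7}
Step 5: union(8, 7) -> merged; set of 8 now {1, 4, 5, 6, 7, 8}
Step 6: union(5, 7) -> already same set; set of 5 now {1, 4, 5, 6, 7, 8}
Step 7: union(5, 8) -> already same set; set of 5 now {1, 4, 5, 6, 7, 8}
Step 8: union(5, 4) -> already same set; set of 5 now {1, 4, 5, 6, 7, 8}
Step 9: union(3, 7) -> merged; set of 3 now {1, 3, 4, 5, 6, 7, 8}
Step 10: union(2, 1) -> merged; set of 2 now {1, 2, 3, 4, 5, 6, 7, 8}
Step 11: union(4, 8) -> already same set; set of 4 now {1, 2, 3, 4, 5, 6, 7, 8}
Set of 4: {1, 2, 3, 4, 5, 6, 7, 8}; 1 is a member.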